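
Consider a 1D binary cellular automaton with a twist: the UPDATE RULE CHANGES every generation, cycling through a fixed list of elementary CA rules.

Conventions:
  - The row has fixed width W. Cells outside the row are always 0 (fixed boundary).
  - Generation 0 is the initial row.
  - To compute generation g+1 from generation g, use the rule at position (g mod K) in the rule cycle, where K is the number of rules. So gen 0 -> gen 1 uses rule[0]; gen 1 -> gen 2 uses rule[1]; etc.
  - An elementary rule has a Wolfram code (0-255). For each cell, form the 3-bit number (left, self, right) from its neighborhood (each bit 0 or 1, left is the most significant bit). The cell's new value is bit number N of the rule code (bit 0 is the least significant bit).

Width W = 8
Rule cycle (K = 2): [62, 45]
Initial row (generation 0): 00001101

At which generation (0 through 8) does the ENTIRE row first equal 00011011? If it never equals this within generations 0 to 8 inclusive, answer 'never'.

Answer: 1

Derivation:
Gen 0: 00001101
Gen 1 (rule 62): 00011011
Gen 2 (rule 45): 11010110
Gen 3 (rule 62): 10111101
Gen 4 (rule 45): 11100011
Gen 5 (rule 62): 10010110
Gen 6 (rule 45): 10011100
Gen 7 (rule 62): 11110010
Gen 8 (rule 45): 10000010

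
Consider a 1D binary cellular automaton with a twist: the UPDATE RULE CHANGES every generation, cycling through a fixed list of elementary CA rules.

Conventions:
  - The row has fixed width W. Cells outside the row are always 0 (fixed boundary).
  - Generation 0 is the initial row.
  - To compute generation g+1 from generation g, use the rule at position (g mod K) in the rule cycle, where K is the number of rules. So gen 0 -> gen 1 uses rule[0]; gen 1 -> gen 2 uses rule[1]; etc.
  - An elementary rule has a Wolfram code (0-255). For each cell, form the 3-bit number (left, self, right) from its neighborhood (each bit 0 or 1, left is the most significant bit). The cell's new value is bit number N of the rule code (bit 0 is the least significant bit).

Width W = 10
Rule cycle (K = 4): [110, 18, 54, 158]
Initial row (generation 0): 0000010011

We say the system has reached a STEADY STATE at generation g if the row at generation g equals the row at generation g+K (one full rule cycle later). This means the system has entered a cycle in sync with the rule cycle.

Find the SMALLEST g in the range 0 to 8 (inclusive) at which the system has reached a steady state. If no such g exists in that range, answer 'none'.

Answer: none

Derivation:
Gen 0: 0000010011
Gen 1 (rule 110): 0000110111
Gen 2 (rule 18): 0001000000
Gen 3 (rule 54): 0011100000
Gen 4 (rule 158): 0111010000
Gen 5 (rule 110): 1101110000
Gen 6 (rule 18): 0000001000
Gen 7 (rule 54): 0000011100
Gen 8 (rule 158): 0000111010
Gen 9 (rule 110): 0001101110
Gen 10 (rule 18): 0010000001
Gen 11 (rule 54): 0111000011
Gen 12 (rule 158): 1110100110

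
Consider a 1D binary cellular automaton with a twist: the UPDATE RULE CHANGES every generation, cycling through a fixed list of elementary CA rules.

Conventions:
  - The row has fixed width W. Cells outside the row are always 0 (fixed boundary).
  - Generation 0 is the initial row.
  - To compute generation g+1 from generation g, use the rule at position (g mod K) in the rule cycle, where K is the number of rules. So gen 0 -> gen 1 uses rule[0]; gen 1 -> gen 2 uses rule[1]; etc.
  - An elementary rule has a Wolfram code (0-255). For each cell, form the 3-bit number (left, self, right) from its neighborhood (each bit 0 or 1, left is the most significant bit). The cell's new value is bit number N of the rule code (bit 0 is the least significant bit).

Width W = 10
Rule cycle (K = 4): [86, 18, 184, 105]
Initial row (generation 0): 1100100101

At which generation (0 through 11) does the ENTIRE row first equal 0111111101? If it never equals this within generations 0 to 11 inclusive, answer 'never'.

Answer: 1

Derivation:
Gen 0: 1100100101
Gen 1 (rule 86): 0111111101
Gen 2 (rule 18): 1000000000
Gen 3 (rule 184): 0100000000
Gen 4 (rule 105): 0001111111
Gen 5 (rule 86): 0010000001
Gen 6 (rule 18): 0101000010
Gen 7 (rule 184): 0010100001
Gen 8 (rule 105): 1001001100
Gen 9 (rule 86): 1111110110
Gen 10 (rule 18): 0000000001
Gen 11 (rule 184): 0000000000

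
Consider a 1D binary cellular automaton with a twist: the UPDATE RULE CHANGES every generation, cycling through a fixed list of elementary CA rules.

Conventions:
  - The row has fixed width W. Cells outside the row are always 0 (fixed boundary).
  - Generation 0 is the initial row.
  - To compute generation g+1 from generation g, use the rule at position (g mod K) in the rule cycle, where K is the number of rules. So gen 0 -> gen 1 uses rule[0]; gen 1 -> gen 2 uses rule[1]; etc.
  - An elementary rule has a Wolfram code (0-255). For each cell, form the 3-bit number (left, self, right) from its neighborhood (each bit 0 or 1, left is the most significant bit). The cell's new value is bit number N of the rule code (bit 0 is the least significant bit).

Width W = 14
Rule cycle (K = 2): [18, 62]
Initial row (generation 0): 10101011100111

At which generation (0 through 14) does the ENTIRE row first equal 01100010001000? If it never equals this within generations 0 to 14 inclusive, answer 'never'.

Answer: never

Derivation:
Gen 0: 10101011100111
Gen 1 (rule 18): 00000000011000
Gen 2 (rule 62): 00000000110100
Gen 3 (rule 18): 00000001000010
Gen 4 (rule 62): 00000011100111
Gen 5 (rule 18): 00000100011000
Gen 6 (rule 62): 00001110110100
Gen 7 (rule 18): 00010000000010
Gen 8 (rule 62): 00111000000111
Gen 9 (rule 18): 01000100001000
Gen 10 (rule 62): 11101110011100
Gen 11 (rule 18): 00000001100010
Gen 12 (rule 62): 00000011010111
Gen 13 (rule 18): 00000100000000
Gen 14 (rule 62): 00001110000000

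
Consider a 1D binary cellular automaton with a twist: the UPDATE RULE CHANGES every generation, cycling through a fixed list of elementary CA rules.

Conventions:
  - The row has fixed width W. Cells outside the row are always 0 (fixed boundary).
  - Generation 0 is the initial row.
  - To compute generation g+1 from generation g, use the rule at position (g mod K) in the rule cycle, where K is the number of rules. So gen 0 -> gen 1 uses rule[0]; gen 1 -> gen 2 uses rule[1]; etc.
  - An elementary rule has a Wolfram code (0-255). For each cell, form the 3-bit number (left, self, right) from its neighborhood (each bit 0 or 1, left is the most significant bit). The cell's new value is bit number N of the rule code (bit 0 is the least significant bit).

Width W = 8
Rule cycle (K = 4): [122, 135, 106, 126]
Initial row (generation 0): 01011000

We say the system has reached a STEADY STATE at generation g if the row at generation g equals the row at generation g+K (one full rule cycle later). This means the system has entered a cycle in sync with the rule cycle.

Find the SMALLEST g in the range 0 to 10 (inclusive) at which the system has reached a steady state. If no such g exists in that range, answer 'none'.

Gen 0: 01011000
Gen 1 (rule 122): 10111100
Gen 2 (rule 135): 10011001
Gen 3 (rule 106): 00111010
Gen 4 (rule 126): 01101111
Gen 5 (rule 122): 11111001
Gen 6 (rule 135): 01110011
Gen 7 (rule 106): 11010111
Gen 8 (rule 126): 11111101
Gen 9 (rule 122): 10000110
Gen 10 (rule 135): 10111000
Gen 11 (rule 106): 01101000
Gen 12 (rule 126): 11111100
Gen 13 (rule 122): 10000110
Gen 14 (rule 135): 10111000

Answer: 9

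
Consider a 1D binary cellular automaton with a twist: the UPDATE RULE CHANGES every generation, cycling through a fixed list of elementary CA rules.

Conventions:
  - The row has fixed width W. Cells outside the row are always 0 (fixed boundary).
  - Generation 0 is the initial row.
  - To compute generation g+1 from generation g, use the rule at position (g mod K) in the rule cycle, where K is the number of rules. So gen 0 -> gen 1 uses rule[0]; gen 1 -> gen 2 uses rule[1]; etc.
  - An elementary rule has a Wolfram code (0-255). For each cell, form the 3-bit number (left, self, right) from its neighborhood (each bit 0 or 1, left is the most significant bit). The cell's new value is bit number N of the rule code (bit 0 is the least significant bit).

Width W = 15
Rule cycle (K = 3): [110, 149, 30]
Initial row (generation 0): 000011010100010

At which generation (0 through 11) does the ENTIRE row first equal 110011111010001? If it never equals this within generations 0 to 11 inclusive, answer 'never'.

Gen 0: 000011010100010
Gen 1 (rule 110): 000111111100110
Gen 2 (rule 149): 110011111010001
Gen 3 (rule 30): 101110000011011
Gen 4 (rule 110): 111010000111111
Gen 5 (rule 149): 010011110011110
Gen 6 (rule 30): 111110001110001
Gen 7 (rule 110): 100010011010011
Gen 8 (rule 149): 111011000011000
Gen 9 (rule 30): 100010100110100
Gen 10 (rule 110): 100111101111100
Gen 11 (rule 149): 110011000111011

Answer: 2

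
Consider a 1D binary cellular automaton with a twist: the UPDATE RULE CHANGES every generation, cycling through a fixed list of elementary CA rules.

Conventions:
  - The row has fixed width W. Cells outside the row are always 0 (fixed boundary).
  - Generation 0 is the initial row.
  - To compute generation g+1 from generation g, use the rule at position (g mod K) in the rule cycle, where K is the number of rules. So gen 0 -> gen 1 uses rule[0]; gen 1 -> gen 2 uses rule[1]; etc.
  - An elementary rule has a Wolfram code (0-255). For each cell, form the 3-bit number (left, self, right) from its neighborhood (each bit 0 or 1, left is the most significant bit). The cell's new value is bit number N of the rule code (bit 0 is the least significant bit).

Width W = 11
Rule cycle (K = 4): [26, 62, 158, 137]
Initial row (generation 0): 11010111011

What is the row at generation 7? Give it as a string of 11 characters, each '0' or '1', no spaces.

Answer: 10011111110

Derivation:
Gen 0: 11010111011
Gen 1 (rule 26): 10000100010
Gen 2 (rule 62): 11001110111
Gen 3 (rule 158): 10111100110
Gen 4 (rule 137): 00111000100
Gen 5 (rule 26): 01100101010
Gen 6 (rule 62): 11011111111
Gen 7 (rule 158): 10011111110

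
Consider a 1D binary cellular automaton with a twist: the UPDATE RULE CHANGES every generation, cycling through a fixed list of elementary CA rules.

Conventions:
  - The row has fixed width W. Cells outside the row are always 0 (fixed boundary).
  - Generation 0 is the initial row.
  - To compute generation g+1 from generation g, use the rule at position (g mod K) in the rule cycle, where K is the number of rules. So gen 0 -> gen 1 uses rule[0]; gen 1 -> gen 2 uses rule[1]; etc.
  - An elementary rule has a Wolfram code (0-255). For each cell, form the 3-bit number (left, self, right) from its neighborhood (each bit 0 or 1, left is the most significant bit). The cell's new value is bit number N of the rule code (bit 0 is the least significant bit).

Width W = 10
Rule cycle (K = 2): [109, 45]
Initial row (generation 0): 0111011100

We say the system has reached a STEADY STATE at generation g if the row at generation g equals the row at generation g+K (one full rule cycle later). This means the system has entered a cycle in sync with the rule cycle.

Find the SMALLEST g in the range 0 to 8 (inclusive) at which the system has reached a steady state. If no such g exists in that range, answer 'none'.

Answer: 3

Derivation:
Gen 0: 0111011100
Gen 1 (rule 109): 0101110101
Gen 2 (rule 45): 0111001111
Gen 3 (rule 109): 0101001001
Gen 4 (rule 45): 0111001001
Gen 5 (rule 109): 0101001001
Gen 6 (rule 45): 0111001001
Gen 7 (rule 109): 0101001001
Gen 8 (rule 45): 0111001001
Gen 9 (rule 109): 0101001001
Gen 10 (rule 45): 0111001001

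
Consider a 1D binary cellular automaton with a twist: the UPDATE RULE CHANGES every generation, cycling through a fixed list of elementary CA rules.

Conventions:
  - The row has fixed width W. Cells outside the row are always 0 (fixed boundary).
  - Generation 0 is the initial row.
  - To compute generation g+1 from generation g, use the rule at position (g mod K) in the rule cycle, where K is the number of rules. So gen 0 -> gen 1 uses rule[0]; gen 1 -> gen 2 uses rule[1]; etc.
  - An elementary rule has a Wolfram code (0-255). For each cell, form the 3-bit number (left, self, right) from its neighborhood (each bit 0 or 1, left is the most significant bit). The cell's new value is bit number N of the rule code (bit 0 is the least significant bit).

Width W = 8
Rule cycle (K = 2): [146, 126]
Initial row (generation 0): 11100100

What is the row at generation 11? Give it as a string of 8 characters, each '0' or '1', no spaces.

Answer: 01111110

Derivation:
Gen 0: 11100100
Gen 1 (rule 146): 01011010
Gen 2 (rule 126): 11111111
Gen 3 (rule 146): 01111110
Gen 4 (rule 126): 11000011
Gen 5 (rule 146): 00100100
Gen 6 (rule 126): 01111110
Gen 7 (rule 146): 10111101
Gen 8 (rule 126): 11100111
Gen 9 (rule 146): 01011010
Gen 10 (rule 126): 11111111
Gen 11 (rule 146): 01111110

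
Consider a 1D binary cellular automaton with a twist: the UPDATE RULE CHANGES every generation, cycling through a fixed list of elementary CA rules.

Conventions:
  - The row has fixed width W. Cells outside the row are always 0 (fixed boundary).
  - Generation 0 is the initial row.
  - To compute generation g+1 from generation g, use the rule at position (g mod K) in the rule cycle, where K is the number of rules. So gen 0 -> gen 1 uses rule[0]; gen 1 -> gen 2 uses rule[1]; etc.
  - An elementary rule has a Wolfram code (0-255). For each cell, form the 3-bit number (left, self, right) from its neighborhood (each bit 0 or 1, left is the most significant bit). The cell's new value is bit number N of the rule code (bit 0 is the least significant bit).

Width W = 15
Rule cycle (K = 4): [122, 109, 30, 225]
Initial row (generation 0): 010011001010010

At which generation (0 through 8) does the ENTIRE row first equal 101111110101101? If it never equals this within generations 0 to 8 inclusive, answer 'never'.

Answer: 1

Derivation:
Gen 0: 010011001010010
Gen 1 (rule 122): 101111110101101
Gen 2 (rule 109): 111000011111111
Gen 3 (rule 30): 100100110000000
Gen 4 (rule 225): 000000010111111
Gen 5 (rule 122): 000000101100001
Gen 6 (rule 109): 111110111101101
Gen 7 (rule 30): 100000100001001
Gen 8 (rule 225): 001110001100000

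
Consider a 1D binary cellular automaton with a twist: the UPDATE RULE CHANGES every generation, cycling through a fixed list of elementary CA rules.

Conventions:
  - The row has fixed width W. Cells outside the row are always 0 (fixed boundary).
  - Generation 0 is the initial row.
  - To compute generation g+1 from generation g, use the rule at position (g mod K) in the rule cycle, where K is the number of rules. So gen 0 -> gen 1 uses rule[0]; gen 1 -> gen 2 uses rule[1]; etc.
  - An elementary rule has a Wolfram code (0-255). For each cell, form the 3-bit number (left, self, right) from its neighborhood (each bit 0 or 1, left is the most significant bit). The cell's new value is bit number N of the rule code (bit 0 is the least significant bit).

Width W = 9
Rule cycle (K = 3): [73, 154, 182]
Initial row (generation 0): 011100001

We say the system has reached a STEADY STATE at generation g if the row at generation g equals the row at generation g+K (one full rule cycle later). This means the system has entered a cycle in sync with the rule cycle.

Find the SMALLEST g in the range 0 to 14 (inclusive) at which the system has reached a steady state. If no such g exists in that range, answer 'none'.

Gen 0: 011100001
Gen 1 (rule 73): 010101100
Gen 2 (rule 154): 100001010
Gen 3 (rule 182): 110011111
Gen 4 (rule 73): 110010001
Gen 5 (rule 154): 101101010
Gen 6 (rule 182): 110011111
Gen 7 (rule 73): 110010001
Gen 8 (rule 154): 101101010
Gen 9 (rule 182): 110011111
Gen 10 (rule 73): 110010001
Gen 11 (rule 154): 101101010
Gen 12 (rule 182): 110011111
Gen 13 (rule 73): 110010001
Gen 14 (rule 154): 101101010
Gen 15 (rule 182): 110011111
Gen 16 (rule 73): 110010001
Gen 17 (rule 154): 101101010

Answer: 3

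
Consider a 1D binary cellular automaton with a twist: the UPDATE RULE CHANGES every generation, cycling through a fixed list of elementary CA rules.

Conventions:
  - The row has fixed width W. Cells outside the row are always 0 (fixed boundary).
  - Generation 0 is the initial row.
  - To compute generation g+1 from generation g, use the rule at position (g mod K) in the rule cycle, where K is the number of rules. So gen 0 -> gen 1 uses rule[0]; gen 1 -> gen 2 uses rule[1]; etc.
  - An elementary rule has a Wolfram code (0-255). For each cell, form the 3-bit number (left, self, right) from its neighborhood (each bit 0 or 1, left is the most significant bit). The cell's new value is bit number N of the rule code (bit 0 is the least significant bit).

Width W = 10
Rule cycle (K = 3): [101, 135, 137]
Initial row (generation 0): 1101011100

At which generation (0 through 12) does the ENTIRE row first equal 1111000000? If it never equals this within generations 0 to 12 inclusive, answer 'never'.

Answer: 12

Derivation:
Gen 0: 1101011100
Gen 1 (rule 101): 0111100101
Gen 2 (rule 135): 1011001101
Gen 3 (rule 137): 0010001000
Gen 4 (rule 101): 1010101011
Gen 5 (rule 135): 1010101000
Gen 6 (rule 137): 0000000011
Gen 7 (rule 101): 1111111001
Gen 8 (rule 135): 0111110011
Gen 9 (rule 137): 0111100010
Gen 10 (rule 101): 0000101010
Gen 11 (rule 135): 1111101010
Gen 12 (rule 137): 1111000000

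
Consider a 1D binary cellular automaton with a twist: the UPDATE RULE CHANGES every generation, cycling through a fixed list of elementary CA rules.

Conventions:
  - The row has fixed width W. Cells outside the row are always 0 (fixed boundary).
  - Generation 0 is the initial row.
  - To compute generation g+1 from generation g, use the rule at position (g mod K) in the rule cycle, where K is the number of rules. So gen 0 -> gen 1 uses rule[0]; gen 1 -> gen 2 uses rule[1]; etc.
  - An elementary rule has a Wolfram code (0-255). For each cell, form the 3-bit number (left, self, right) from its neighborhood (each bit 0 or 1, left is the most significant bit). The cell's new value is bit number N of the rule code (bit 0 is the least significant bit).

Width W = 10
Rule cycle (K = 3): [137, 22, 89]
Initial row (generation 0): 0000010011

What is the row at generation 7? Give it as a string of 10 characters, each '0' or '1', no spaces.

Gen 0: 0000010011
Gen 1 (rule 137): 1111000010
Gen 2 (rule 22): 0000100111
Gen 3 (rule 89): 1110010101
Gen 4 (rule 137): 1100000000
Gen 5 (rule 22): 0010000000
Gen 6 (rule 89): 1001111111
Gen 7 (rule 137): 0001111110

Answer: 0001111110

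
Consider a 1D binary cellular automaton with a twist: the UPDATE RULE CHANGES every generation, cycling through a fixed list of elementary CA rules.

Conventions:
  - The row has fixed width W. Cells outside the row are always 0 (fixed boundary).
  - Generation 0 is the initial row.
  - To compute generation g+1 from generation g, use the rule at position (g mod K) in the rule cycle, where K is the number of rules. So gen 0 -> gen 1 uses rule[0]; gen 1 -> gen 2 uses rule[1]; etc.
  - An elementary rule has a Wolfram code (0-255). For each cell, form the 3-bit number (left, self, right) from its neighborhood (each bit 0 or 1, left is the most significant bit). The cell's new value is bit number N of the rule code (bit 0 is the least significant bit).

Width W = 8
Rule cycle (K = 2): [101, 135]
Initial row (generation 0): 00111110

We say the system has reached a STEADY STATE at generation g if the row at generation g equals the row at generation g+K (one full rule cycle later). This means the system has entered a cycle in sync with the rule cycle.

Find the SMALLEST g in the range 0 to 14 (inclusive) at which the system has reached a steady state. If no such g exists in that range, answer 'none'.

Gen 0: 00111110
Gen 1 (rule 101): 10000010
Gen 2 (rule 135): 10111110
Gen 3 (rule 101): 11000010
Gen 4 (rule 135): 00011110
Gen 5 (rule 101): 11000010
Gen 6 (rule 135): 00011110
Gen 7 (rule 101): 11000010
Gen 8 (rule 135): 00011110
Gen 9 (rule 101): 11000010
Gen 10 (rule 135): 00011110
Gen 11 (rule 101): 11000010
Gen 12 (rule 135): 00011110
Gen 13 (rule 101): 11000010
Gen 14 (rule 135): 00011110
Gen 15 (rule 101): 11000010
Gen 16 (rule 135): 00011110

Answer: 3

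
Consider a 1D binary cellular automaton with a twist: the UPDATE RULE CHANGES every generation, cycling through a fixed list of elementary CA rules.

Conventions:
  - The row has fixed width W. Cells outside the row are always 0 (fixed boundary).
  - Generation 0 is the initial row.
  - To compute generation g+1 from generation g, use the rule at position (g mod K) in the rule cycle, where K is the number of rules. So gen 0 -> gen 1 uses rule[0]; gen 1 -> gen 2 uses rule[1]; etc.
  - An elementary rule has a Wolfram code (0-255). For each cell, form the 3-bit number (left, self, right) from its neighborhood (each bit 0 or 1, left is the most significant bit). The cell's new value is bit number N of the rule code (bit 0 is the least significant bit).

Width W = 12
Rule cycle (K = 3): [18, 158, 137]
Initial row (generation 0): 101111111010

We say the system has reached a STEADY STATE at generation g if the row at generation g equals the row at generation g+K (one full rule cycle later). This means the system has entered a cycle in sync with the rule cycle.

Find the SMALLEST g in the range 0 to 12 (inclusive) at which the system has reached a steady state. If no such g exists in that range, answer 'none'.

Answer: 1

Derivation:
Gen 0: 101111111010
Gen 1 (rule 18): 000000000001
Gen 2 (rule 158): 000000000011
Gen 3 (rule 137): 111111111010
Gen 4 (rule 18): 000000000001
Gen 5 (rule 158): 000000000011
Gen 6 (rule 137): 111111111010
Gen 7 (rule 18): 000000000001
Gen 8 (rule 158): 000000000011
Gen 9 (rule 137): 111111111010
Gen 10 (rule 18): 000000000001
Gen 11 (rule 158): 000000000011
Gen 12 (rule 137): 111111111010
Gen 13 (rule 18): 000000000001
Gen 14 (rule 158): 000000000011
Gen 15 (rule 137): 111111111010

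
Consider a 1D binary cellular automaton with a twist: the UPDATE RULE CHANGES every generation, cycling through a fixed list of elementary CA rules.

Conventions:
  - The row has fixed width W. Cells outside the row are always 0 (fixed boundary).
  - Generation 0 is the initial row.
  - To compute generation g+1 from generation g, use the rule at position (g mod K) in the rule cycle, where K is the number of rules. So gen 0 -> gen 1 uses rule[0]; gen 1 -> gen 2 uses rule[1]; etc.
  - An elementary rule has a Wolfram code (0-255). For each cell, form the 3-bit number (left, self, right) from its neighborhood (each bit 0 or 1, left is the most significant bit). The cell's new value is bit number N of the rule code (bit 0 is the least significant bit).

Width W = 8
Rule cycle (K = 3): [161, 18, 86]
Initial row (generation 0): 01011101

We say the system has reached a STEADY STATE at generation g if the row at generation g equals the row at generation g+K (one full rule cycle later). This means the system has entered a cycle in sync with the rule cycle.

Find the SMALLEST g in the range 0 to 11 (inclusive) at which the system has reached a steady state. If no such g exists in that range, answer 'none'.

Answer: none

Derivation:
Gen 0: 01011101
Gen 1 (rule 161): 00101010
Gen 2 (rule 18): 01000001
Gen 3 (rule 86): 11100011
Gen 4 (rule 161): 01001000
Gen 5 (rule 18): 10110100
Gen 6 (rule 86): 10010110
Gen 7 (rule 161): 00001000
Gen 8 (rule 18): 00010100
Gen 9 (rule 86): 00110110
Gen 10 (rule 161): 10001000
Gen 11 (rule 18): 01010100
Gen 12 (rule 86): 11010110
Gen 13 (rule 161): 00101000
Gen 14 (rule 18): 01000100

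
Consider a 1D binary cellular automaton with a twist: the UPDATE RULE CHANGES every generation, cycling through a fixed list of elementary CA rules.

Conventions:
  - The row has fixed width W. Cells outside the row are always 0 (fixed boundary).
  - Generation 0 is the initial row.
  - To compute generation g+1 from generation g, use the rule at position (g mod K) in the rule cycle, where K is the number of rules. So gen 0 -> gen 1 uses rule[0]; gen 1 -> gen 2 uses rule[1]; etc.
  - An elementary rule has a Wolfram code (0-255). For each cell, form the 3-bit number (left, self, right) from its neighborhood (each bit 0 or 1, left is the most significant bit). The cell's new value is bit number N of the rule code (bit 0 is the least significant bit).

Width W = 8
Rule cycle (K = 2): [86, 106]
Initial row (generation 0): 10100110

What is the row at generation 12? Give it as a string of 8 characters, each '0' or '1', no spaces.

Gen 0: 10100110
Gen 1 (rule 86): 10111011
Gen 2 (rule 106): 01101111
Gen 3 (rule 86): 10100001
Gen 4 (rule 106): 01000010
Gen 5 (rule 86): 11100111
Gen 6 (rule 106): 10101101
Gen 7 (rule 86): 10100101
Gen 8 (rule 106): 01001010
Gen 9 (rule 86): 11111011
Gen 10 (rule 106): 10001111
Gen 11 (rule 86): 11010001
Gen 12 (rule 106): 11100010

Answer: 11100010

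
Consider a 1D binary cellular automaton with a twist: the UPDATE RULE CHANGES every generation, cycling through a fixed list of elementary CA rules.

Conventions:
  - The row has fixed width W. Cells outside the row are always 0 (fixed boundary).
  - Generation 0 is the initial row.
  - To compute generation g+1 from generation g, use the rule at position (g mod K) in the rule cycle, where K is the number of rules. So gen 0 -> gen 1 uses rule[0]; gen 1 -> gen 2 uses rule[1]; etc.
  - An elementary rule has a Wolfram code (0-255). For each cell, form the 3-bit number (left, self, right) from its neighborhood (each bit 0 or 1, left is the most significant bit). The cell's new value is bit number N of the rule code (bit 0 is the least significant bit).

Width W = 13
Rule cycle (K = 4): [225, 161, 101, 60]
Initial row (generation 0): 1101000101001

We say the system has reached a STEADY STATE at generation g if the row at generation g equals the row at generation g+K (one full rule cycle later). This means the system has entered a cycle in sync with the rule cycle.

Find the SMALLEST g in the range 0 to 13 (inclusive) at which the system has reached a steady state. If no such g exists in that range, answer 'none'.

Gen 0: 1101000101001
Gen 1 (rule 225): 0110010010000
Gen 2 (rule 161): 0000000000111
Gen 3 (rule 101): 1111111110001
Gen 4 (rule 60): 1000000001001
Gen 5 (rule 225): 0011111100000
Gen 6 (rule 161): 1001111001111
Gen 7 (rule 101): 1000001000001
Gen 8 (rule 60): 1100001100001
Gen 9 (rule 225): 0101100101100
Gen 10 (rule 161): 0010000010001
Gen 11 (rule 101): 1010111010101
Gen 12 (rule 60): 1111100111111
Gen 13 (rule 225): 0111100011111
Gen 14 (rule 161): 0011001001110
Gen 15 (rule 101): 1001001000010
Gen 16 (rule 60): 1101101100011
Gen 17 (rule 225): 0110110101001

Answer: none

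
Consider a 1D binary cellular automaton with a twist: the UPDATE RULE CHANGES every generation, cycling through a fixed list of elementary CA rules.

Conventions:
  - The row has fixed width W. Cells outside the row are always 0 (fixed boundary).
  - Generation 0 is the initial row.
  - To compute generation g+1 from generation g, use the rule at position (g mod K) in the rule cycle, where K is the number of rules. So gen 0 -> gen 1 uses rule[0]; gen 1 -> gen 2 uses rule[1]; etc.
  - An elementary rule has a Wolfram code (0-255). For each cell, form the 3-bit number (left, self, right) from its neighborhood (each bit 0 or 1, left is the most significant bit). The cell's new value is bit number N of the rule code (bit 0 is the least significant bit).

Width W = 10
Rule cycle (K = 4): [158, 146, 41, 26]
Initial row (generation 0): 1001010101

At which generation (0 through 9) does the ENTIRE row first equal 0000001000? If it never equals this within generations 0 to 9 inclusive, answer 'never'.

Gen 0: 1001010101
Gen 1 (rule 158): 1111010101
Gen 2 (rule 146): 0110000000
Gen 3 (rule 41): 0100111111
Gen 4 (rule 26): 1011100000
Gen 5 (rule 158): 1011010000
Gen 6 (rule 146): 0000001000
Gen 7 (rule 41): 1111100011
Gen 8 (rule 26): 1000010110
Gen 9 (rule 158): 1100110101

Answer: 6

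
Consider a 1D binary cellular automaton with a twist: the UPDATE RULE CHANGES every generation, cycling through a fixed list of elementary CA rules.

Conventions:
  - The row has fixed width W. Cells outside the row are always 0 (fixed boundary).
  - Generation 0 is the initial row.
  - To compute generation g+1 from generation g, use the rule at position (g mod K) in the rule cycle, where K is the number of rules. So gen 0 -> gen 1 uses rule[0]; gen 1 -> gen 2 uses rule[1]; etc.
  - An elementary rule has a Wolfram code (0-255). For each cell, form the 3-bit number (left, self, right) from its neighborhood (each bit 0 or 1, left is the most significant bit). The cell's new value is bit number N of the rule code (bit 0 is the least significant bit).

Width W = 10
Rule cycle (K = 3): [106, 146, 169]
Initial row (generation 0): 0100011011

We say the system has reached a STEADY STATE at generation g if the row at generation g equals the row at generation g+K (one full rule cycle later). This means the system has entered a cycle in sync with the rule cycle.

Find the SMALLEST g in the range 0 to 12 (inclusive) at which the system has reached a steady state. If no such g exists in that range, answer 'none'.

Gen 0: 0100011011
Gen 1 (rule 106): 1000111111
Gen 2 (rule 146): 0101011110
Gen 3 (rule 169): 0010111100
Gen 4 (rule 106): 0101100100
Gen 5 (rule 146): 1000011010
Gen 6 (rule 169): 0011010100
Gen 7 (rule 106): 0111101000
Gen 8 (rule 146): 1011000100
Gen 9 (rule 169): 0110010001
Gen 10 (rule 106): 1110100010
Gen 11 (rule 146): 0100010101
Gen 12 (rule 169): 0001001010
Gen 13 (rule 106): 0010010100
Gen 14 (rule 146): 0101100010
Gen 15 (rule 169): 0011001000

Answer: none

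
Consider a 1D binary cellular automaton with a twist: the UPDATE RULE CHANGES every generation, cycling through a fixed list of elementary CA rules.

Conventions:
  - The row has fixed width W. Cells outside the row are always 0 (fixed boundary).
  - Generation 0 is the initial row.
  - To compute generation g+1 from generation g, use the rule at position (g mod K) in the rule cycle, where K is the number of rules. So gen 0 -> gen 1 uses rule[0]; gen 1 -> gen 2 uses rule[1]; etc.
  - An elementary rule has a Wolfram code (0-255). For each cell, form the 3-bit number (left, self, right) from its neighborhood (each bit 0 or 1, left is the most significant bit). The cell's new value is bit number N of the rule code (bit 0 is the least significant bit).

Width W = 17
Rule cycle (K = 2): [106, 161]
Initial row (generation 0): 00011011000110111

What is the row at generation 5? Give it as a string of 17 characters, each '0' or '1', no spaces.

Gen 0: 00011011000110111
Gen 1 (rule 106): 00111111001111101
Gen 2 (rule 161): 10011110000111010
Gen 3 (rule 106): 00110010001101100
Gen 4 (rule 161): 10000000100010001
Gen 5 (rule 106): 00000001000100010

Answer: 00000001000100010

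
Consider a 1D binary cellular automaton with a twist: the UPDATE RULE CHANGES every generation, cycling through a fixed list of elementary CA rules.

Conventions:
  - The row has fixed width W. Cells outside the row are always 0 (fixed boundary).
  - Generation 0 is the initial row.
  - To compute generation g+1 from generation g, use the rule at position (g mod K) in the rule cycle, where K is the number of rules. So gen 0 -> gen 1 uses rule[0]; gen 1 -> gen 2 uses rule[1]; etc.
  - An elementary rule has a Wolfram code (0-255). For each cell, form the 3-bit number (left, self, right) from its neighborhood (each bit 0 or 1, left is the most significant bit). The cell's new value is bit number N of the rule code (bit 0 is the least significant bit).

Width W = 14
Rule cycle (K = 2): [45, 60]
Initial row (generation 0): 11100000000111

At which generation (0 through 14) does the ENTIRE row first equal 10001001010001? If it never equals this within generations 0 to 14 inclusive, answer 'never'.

Gen 0: 11100000000111
Gen 1 (rule 45): 10001111110100
Gen 2 (rule 60): 11001000001110
Gen 3 (rule 45): 10001011101000
Gen 4 (rule 60): 11001110011100
Gen 5 (rule 45): 10001000010001
Gen 6 (rule 60): 11001100011001
Gen 7 (rule 45): 10001001010001
Gen 8 (rule 60): 11001101111001
Gen 9 (rule 45): 10001011000001
Gen 10 (rule 60): 11001110100001
Gen 11 (rule 45): 10001001101101
Gen 12 (rule 60): 11001101011011
Gen 13 (rule 45): 10001011110110
Gen 14 (rule 60): 11001110001101

Answer: 7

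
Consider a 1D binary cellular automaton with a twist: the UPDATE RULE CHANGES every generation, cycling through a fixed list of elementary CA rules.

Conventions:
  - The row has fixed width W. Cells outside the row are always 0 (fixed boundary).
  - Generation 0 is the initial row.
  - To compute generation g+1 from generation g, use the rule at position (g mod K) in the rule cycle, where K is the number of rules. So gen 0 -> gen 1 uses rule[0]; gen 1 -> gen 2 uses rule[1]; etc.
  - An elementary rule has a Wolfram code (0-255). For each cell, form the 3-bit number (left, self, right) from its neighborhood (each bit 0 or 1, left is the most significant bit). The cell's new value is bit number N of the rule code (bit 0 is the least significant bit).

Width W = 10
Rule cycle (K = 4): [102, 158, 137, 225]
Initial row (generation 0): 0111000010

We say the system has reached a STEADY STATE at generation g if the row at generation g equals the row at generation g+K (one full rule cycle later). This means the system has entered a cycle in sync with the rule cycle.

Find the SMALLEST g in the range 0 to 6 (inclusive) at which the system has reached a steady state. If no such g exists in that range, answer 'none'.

Answer: 2

Derivation:
Gen 0: 0111000010
Gen 1 (rule 102): 1001000110
Gen 2 (rule 158): 1111101101
Gen 3 (rule 137): 1111001000
Gen 4 (rule 225): 0111000011
Gen 5 (rule 102): 1001000101
Gen 6 (rule 158): 1111101101
Gen 7 (rule 137): 1111001000
Gen 8 (rule 225): 0111000011
Gen 9 (rule 102): 1001000101
Gen 10 (rule 158): 1111101101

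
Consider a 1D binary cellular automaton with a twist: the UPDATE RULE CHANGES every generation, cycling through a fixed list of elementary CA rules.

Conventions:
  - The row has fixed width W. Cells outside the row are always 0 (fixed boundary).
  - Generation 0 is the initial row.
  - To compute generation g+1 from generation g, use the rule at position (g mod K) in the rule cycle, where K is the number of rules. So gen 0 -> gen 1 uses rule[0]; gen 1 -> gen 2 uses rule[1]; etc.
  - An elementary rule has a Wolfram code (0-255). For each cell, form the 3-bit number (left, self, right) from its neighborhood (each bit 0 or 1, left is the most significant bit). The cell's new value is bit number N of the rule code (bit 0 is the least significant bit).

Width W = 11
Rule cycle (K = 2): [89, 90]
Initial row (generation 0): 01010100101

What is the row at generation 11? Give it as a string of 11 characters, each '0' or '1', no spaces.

Gen 0: 01010100101
Gen 1 (rule 89): 00000010000
Gen 2 (rule 90): 00000101000
Gen 3 (rule 89): 11110000111
Gen 4 (rule 90): 10011001101
Gen 5 (rule 89): 01011101100
Gen 6 (rule 90): 10010101110
Gen 7 (rule 89): 01000001011
Gen 8 (rule 90): 10100010011
Gen 9 (rule 89): 00011001011
Gen 10 (rule 90): 00111110011
Gen 11 (rule 89): 10100011011

Answer: 10100011011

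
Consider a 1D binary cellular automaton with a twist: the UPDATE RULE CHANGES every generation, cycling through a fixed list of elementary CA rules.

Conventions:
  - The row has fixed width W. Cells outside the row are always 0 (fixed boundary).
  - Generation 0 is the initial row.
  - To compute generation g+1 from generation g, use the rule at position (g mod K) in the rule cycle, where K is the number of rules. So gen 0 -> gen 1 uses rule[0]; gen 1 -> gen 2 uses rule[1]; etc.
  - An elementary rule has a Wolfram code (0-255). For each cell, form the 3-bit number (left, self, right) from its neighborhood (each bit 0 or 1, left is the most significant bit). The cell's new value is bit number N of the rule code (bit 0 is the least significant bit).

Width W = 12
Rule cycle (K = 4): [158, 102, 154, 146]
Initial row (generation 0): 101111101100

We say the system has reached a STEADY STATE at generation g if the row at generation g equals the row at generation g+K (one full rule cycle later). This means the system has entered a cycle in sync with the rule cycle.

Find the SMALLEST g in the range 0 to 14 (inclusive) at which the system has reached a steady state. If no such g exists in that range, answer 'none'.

Answer: none

Derivation:
Gen 0: 101111101100
Gen 1 (rule 158): 101111001010
Gen 2 (rule 102): 110001011110
Gen 3 (rule 154): 101010011101
Gen 4 (rule 146): 000001101000
Gen 5 (rule 158): 000011001100
Gen 6 (rule 102): 000101010100
Gen 7 (rule 154): 001000000010
Gen 8 (rule 146): 010100000101
Gen 9 (rule 158): 110110001101
Gen 10 (rule 102): 011010010111
Gen 11 (rule 154): 110001100110
Gen 12 (rule 146): 001010011001
Gen 13 (rule 158): 011011110111
Gen 14 (rule 102): 101100011001
Gen 15 (rule 154): 001010110110
Gen 16 (rule 146): 010000000001
Gen 17 (rule 158): 111000000011
Gen 18 (rule 102): 001000000101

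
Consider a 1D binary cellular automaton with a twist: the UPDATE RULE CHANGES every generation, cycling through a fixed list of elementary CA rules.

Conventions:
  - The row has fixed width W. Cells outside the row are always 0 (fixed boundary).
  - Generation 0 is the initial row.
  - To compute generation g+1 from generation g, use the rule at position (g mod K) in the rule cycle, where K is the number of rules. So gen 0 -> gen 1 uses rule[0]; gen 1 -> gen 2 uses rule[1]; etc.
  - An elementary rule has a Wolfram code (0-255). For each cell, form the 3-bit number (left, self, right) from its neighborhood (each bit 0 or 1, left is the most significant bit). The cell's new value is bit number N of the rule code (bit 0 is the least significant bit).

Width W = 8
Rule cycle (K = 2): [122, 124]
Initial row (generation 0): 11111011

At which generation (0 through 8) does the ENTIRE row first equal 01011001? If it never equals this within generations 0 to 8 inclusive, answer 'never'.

Answer: 6

Derivation:
Gen 0: 11111011
Gen 1 (rule 122): 10001111
Gen 2 (rule 124): 11001001
Gen 3 (rule 122): 11110110
Gen 4 (rule 124): 10011111
Gen 5 (rule 122): 01110001
Gen 6 (rule 124): 01011001
Gen 7 (rule 122): 10111110
Gen 8 (rule 124): 11100011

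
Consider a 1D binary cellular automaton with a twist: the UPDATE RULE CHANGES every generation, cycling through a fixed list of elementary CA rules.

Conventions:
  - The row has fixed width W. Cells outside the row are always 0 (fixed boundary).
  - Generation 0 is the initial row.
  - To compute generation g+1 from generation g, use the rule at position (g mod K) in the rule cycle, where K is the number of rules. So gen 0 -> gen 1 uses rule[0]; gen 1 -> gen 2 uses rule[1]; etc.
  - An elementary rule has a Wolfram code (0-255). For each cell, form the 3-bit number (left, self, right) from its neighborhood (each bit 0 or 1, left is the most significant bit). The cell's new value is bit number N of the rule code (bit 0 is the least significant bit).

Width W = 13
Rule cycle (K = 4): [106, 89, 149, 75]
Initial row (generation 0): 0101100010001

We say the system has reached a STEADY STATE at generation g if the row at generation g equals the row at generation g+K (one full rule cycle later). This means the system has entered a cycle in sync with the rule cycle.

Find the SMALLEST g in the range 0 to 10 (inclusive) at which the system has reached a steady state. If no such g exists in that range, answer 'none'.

Gen 0: 0101100010001
Gen 1 (rule 106): 1011100100010
Gen 2 (rule 89): 0010110011001
Gen 3 (rule 149): 1010001000101
Gen 4 (rule 75): 0000110011000
Gen 5 (rule 106): 0001110111000
Gen 6 (rule 89): 1101010101111
Gen 7 (rule 149): 0001010100110
Gen 8 (rule 75): 1110000001110
Gen 9 (rule 106): 1010000011010
Gen 10 (rule 89): 0001111011001
Gen 11 (rule 149): 1100110000101
Gen 12 (rule 75): 1101110111000
Gen 13 (rule 106): 1111011101000
Gen 14 (rule 89): 1001010100111

Answer: none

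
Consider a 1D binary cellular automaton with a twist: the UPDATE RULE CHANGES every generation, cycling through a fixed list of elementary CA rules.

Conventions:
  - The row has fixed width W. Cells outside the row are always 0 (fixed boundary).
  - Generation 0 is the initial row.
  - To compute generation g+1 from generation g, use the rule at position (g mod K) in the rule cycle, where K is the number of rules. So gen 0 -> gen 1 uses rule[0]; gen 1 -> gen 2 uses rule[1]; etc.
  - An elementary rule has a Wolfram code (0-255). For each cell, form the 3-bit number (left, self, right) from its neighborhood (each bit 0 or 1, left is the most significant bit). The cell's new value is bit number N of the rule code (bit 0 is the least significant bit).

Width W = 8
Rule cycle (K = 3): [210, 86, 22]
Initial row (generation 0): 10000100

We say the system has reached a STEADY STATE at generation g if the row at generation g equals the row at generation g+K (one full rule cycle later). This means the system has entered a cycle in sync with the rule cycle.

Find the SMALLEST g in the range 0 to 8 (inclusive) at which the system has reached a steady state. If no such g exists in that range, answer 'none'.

Answer: 3

Derivation:
Gen 0: 10000100
Gen 1 (rule 210): 01001010
Gen 2 (rule 86): 11111011
Gen 3 (rule 22): 00000000
Gen 4 (rule 210): 00000000
Gen 5 (rule 86): 00000000
Gen 6 (rule 22): 00000000
Gen 7 (rule 210): 00000000
Gen 8 (rule 86): 00000000
Gen 9 (rule 22): 00000000
Gen 10 (rule 210): 00000000
Gen 11 (rule 86): 00000000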